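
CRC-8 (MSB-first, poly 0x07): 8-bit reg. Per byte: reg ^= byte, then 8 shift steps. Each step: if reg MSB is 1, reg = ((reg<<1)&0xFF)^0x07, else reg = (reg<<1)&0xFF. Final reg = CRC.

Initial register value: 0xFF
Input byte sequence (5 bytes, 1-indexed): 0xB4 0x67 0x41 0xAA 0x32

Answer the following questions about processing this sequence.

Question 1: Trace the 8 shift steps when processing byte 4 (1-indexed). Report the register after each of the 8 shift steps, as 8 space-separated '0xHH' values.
Answer: 0x3B 0x76 0xEC 0xDF 0xB9 0x75 0xEA 0xD3

Derivation:
After byte 1 (0xB4): reg=0xF6
After byte 2 (0x67): reg=0xFE
After byte 3 (0x41): reg=0x34
Register before byte 4: 0x34
After XOR with byte 0xAA: 0x9E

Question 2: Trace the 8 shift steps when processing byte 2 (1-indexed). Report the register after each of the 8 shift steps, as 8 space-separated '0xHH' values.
After byte 1 (0xB4): reg=0xF6
Register before byte 2: 0xF6
After XOR with byte 0x67: 0x91

Answer: 0x25 0x4A 0x94 0x2F 0x5E 0xBC 0x7F 0xFE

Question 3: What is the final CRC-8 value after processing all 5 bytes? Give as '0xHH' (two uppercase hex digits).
Answer: 0xA9

Derivation:
After byte 1 (0xB4): reg=0xF6
After byte 2 (0x67): reg=0xFE
After byte 3 (0x41): reg=0x34
After byte 4 (0xAA): reg=0xD3
After byte 5 (0x32): reg=0xA9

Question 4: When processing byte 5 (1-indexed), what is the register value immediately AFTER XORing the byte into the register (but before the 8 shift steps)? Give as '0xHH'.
Register before byte 5: 0xD3
Byte 5: 0x32
0xD3 XOR 0x32 = 0xE1

Answer: 0xE1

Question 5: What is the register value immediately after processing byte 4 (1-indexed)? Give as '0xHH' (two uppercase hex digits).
Answer: 0xD3

Derivation:
After byte 1 (0xB4): reg=0xF6
After byte 2 (0x67): reg=0xFE
After byte 3 (0x41): reg=0x34
After byte 4 (0xAA): reg=0xD3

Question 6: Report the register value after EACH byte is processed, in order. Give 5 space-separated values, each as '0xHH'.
0xF6 0xFE 0x34 0xD3 0xA9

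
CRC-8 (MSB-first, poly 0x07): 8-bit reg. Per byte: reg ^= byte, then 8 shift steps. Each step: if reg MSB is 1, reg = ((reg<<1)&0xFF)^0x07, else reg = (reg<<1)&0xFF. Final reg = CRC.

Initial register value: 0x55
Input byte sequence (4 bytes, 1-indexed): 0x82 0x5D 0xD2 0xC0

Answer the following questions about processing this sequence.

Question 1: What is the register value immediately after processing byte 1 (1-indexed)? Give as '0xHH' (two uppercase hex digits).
After byte 1 (0x82): reg=0x2B

Answer: 0x2B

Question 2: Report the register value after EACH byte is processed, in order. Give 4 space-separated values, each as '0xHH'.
0x2B 0x45 0xEC 0xC4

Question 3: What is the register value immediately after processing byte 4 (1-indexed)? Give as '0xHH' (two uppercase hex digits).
Answer: 0xC4

Derivation:
After byte 1 (0x82): reg=0x2B
After byte 2 (0x5D): reg=0x45
After byte 3 (0xD2): reg=0xEC
After byte 4 (0xC0): reg=0xC4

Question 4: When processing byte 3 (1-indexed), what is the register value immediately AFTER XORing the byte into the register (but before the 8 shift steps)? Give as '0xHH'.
Answer: 0x97

Derivation:
Register before byte 3: 0x45
Byte 3: 0xD2
0x45 XOR 0xD2 = 0x97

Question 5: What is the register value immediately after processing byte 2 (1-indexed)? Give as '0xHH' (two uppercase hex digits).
Answer: 0x45

Derivation:
After byte 1 (0x82): reg=0x2B
After byte 2 (0x5D): reg=0x45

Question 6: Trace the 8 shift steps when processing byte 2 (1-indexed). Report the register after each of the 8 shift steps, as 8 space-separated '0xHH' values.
Answer: 0xEC 0xDF 0xB9 0x75 0xEA 0xD3 0xA1 0x45

Derivation:
After byte 1 (0x82): reg=0x2B
Register before byte 2: 0x2B
After XOR with byte 0x5D: 0x76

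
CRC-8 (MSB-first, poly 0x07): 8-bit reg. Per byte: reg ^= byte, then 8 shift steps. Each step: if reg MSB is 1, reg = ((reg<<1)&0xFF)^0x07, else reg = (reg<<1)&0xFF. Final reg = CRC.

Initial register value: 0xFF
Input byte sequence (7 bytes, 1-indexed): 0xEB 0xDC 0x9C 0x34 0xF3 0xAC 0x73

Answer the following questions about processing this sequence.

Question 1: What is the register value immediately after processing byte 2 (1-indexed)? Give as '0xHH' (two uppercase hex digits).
After byte 1 (0xEB): reg=0x6C
After byte 2 (0xDC): reg=0x19

Answer: 0x19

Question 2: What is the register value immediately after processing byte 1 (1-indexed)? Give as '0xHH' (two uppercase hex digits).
After byte 1 (0xEB): reg=0x6C

Answer: 0x6C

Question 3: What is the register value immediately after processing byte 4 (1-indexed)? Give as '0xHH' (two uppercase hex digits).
Answer: 0x7B

Derivation:
After byte 1 (0xEB): reg=0x6C
After byte 2 (0xDC): reg=0x19
After byte 3 (0x9C): reg=0x92
After byte 4 (0x34): reg=0x7B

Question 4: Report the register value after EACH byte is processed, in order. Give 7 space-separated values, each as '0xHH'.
0x6C 0x19 0x92 0x7B 0xB1 0x53 0xE0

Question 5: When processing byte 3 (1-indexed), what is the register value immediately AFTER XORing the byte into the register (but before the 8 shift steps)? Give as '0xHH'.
Register before byte 3: 0x19
Byte 3: 0x9C
0x19 XOR 0x9C = 0x85

Answer: 0x85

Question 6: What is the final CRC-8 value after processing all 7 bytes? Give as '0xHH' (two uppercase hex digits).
Answer: 0xE0

Derivation:
After byte 1 (0xEB): reg=0x6C
After byte 2 (0xDC): reg=0x19
After byte 3 (0x9C): reg=0x92
After byte 4 (0x34): reg=0x7B
After byte 5 (0xF3): reg=0xB1
After byte 6 (0xAC): reg=0x53
After byte 7 (0x73): reg=0xE0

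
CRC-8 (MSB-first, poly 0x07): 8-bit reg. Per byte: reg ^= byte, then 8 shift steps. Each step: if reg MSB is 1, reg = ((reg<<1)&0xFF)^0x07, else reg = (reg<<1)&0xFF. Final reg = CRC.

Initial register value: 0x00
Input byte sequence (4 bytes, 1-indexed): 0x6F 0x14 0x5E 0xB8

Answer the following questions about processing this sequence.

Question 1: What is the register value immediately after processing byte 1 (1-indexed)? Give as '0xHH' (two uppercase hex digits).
Answer: 0x0A

Derivation:
After byte 1 (0x6F): reg=0x0A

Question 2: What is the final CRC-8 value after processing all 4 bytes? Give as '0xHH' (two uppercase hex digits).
After byte 1 (0x6F): reg=0x0A
After byte 2 (0x14): reg=0x5A
After byte 3 (0x5E): reg=0x1C
After byte 4 (0xB8): reg=0x75

Answer: 0x75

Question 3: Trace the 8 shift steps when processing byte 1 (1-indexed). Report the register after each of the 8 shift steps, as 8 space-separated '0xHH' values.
Register before byte 1: 0x00
After XOR with byte 0x6F: 0x6F

Answer: 0xDE 0xBB 0x71 0xE2 0xC3 0x81 0x05 0x0A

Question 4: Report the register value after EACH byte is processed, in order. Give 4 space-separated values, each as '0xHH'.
0x0A 0x5A 0x1C 0x75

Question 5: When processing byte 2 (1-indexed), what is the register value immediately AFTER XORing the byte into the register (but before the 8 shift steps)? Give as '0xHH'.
Register before byte 2: 0x0A
Byte 2: 0x14
0x0A XOR 0x14 = 0x1E

Answer: 0x1E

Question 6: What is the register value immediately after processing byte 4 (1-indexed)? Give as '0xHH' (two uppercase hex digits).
After byte 1 (0x6F): reg=0x0A
After byte 2 (0x14): reg=0x5A
After byte 3 (0x5E): reg=0x1C
After byte 4 (0xB8): reg=0x75

Answer: 0x75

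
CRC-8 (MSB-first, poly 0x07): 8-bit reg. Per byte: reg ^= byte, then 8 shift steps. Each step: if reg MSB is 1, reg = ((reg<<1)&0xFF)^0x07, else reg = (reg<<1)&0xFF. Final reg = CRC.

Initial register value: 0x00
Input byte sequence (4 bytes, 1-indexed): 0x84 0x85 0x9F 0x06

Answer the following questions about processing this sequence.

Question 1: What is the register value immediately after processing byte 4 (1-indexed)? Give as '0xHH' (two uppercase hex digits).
After byte 1 (0x84): reg=0x95
After byte 2 (0x85): reg=0x70
After byte 3 (0x9F): reg=0x83
After byte 4 (0x06): reg=0x92

Answer: 0x92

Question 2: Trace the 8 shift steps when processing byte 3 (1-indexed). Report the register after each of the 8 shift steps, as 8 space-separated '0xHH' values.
Answer: 0xD9 0xB5 0x6D 0xDA 0xB3 0x61 0xC2 0x83

Derivation:
After byte 1 (0x84): reg=0x95
After byte 2 (0x85): reg=0x70
Register before byte 3: 0x70
After XOR with byte 0x9F: 0xEF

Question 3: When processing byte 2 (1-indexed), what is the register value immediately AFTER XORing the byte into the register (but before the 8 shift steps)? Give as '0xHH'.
Register before byte 2: 0x95
Byte 2: 0x85
0x95 XOR 0x85 = 0x10

Answer: 0x10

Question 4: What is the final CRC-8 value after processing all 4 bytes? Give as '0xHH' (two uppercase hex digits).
Answer: 0x92

Derivation:
After byte 1 (0x84): reg=0x95
After byte 2 (0x85): reg=0x70
After byte 3 (0x9F): reg=0x83
After byte 4 (0x06): reg=0x92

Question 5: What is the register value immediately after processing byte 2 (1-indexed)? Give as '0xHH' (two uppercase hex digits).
Answer: 0x70

Derivation:
After byte 1 (0x84): reg=0x95
After byte 2 (0x85): reg=0x70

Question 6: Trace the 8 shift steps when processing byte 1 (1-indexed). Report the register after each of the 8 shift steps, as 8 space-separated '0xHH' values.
Answer: 0x0F 0x1E 0x3C 0x78 0xF0 0xE7 0xC9 0x95

Derivation:
Register before byte 1: 0x00
After XOR with byte 0x84: 0x84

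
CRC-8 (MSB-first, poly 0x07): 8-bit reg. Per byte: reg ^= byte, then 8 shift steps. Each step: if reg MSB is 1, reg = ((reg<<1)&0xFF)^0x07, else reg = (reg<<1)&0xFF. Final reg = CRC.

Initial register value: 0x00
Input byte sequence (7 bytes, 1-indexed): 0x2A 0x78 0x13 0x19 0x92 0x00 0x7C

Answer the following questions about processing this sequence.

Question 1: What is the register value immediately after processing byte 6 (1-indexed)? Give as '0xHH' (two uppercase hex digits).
After byte 1 (0x2A): reg=0xD6
After byte 2 (0x78): reg=0x43
After byte 3 (0x13): reg=0xB7
After byte 4 (0x19): reg=0x43
After byte 5 (0x92): reg=0x39
After byte 6 (0x00): reg=0xAF

Answer: 0xAF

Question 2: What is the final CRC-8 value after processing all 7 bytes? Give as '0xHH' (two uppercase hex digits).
Answer: 0x37

Derivation:
After byte 1 (0x2A): reg=0xD6
After byte 2 (0x78): reg=0x43
After byte 3 (0x13): reg=0xB7
After byte 4 (0x19): reg=0x43
After byte 5 (0x92): reg=0x39
After byte 6 (0x00): reg=0xAF
After byte 7 (0x7C): reg=0x37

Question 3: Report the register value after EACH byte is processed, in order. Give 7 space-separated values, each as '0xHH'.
0xD6 0x43 0xB7 0x43 0x39 0xAF 0x37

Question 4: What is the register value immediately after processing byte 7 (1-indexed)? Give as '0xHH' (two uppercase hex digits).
Answer: 0x37

Derivation:
After byte 1 (0x2A): reg=0xD6
After byte 2 (0x78): reg=0x43
After byte 3 (0x13): reg=0xB7
After byte 4 (0x19): reg=0x43
After byte 5 (0x92): reg=0x39
After byte 6 (0x00): reg=0xAF
After byte 7 (0x7C): reg=0x37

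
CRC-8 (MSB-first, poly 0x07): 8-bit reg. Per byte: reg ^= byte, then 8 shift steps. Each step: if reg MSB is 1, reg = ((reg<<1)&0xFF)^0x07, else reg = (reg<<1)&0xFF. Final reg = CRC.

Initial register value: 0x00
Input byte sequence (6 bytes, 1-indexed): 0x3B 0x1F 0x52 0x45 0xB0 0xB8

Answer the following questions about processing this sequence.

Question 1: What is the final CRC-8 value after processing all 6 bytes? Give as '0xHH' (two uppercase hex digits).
Answer: 0x6B

Derivation:
After byte 1 (0x3B): reg=0xA1
After byte 2 (0x1F): reg=0x33
After byte 3 (0x52): reg=0x20
After byte 4 (0x45): reg=0x3C
After byte 5 (0xB0): reg=0xAD
After byte 6 (0xB8): reg=0x6B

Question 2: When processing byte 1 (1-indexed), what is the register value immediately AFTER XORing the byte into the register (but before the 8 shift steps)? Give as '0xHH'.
Register before byte 1: 0x00
Byte 1: 0x3B
0x00 XOR 0x3B = 0x3B

Answer: 0x3B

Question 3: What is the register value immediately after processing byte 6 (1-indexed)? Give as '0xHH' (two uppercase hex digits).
After byte 1 (0x3B): reg=0xA1
After byte 2 (0x1F): reg=0x33
After byte 3 (0x52): reg=0x20
After byte 4 (0x45): reg=0x3C
After byte 5 (0xB0): reg=0xAD
After byte 6 (0xB8): reg=0x6B

Answer: 0x6B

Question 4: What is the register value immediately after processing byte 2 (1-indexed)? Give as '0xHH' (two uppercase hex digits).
Answer: 0x33

Derivation:
After byte 1 (0x3B): reg=0xA1
After byte 2 (0x1F): reg=0x33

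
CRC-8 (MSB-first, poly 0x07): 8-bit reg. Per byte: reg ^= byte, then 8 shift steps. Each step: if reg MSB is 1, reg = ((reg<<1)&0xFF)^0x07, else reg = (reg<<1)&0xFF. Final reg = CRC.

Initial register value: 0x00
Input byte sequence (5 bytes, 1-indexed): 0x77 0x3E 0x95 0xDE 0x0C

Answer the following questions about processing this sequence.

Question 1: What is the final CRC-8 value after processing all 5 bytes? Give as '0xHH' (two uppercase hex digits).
After byte 1 (0x77): reg=0x42
After byte 2 (0x3E): reg=0x73
After byte 3 (0x95): reg=0xBC
After byte 4 (0xDE): reg=0x29
After byte 5 (0x0C): reg=0xFB

Answer: 0xFB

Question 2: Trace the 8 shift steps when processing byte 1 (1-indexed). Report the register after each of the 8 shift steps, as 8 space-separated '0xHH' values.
Answer: 0xEE 0xDB 0xB1 0x65 0xCA 0x93 0x21 0x42

Derivation:
Register before byte 1: 0x00
After XOR with byte 0x77: 0x77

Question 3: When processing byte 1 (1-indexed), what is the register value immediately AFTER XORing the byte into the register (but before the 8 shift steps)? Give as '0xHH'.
Answer: 0x77

Derivation:
Register before byte 1: 0x00
Byte 1: 0x77
0x00 XOR 0x77 = 0x77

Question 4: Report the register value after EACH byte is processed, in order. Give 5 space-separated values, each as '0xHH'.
0x42 0x73 0xBC 0x29 0xFB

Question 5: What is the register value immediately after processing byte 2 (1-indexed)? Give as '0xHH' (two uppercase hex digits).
Answer: 0x73

Derivation:
After byte 1 (0x77): reg=0x42
After byte 2 (0x3E): reg=0x73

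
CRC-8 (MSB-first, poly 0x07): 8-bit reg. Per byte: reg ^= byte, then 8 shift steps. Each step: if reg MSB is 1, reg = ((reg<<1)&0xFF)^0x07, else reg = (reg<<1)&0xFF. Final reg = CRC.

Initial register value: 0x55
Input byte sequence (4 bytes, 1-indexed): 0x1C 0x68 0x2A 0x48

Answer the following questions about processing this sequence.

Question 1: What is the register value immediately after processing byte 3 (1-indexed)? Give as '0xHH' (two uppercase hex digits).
After byte 1 (0x1C): reg=0xF8
After byte 2 (0x68): reg=0xF9
After byte 3 (0x2A): reg=0x37

Answer: 0x37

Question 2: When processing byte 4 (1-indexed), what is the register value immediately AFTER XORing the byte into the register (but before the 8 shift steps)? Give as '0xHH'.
Register before byte 4: 0x37
Byte 4: 0x48
0x37 XOR 0x48 = 0x7F

Answer: 0x7F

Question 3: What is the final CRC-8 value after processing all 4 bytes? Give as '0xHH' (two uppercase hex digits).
Answer: 0x7A

Derivation:
After byte 1 (0x1C): reg=0xF8
After byte 2 (0x68): reg=0xF9
After byte 3 (0x2A): reg=0x37
After byte 4 (0x48): reg=0x7A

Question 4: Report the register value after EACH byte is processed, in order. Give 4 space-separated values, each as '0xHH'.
0xF8 0xF9 0x37 0x7A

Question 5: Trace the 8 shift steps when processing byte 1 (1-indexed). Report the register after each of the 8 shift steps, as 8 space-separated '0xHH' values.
Answer: 0x92 0x23 0x46 0x8C 0x1F 0x3E 0x7C 0xF8

Derivation:
Register before byte 1: 0x55
After XOR with byte 0x1C: 0x49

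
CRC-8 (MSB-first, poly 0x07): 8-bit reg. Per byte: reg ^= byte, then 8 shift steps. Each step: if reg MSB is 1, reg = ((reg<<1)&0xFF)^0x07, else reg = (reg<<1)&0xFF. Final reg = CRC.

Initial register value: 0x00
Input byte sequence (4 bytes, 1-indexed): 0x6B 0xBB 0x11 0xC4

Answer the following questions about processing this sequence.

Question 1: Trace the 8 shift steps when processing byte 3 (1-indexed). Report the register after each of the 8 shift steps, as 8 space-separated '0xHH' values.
After byte 1 (0x6B): reg=0x16
After byte 2 (0xBB): reg=0x4A
Register before byte 3: 0x4A
After XOR with byte 0x11: 0x5B

Answer: 0xB6 0x6B 0xD6 0xAB 0x51 0xA2 0x43 0x86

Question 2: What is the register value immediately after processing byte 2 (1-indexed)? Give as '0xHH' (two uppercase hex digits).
Answer: 0x4A

Derivation:
After byte 1 (0x6B): reg=0x16
After byte 2 (0xBB): reg=0x4A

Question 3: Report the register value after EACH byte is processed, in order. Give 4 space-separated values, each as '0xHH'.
0x16 0x4A 0x86 0xC9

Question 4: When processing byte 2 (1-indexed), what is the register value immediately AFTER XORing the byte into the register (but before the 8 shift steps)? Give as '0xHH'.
Register before byte 2: 0x16
Byte 2: 0xBB
0x16 XOR 0xBB = 0xAD

Answer: 0xAD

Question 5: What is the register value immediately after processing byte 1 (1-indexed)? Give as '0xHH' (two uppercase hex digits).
After byte 1 (0x6B): reg=0x16

Answer: 0x16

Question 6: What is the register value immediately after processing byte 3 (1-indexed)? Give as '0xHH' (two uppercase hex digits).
After byte 1 (0x6B): reg=0x16
After byte 2 (0xBB): reg=0x4A
After byte 3 (0x11): reg=0x86

Answer: 0x86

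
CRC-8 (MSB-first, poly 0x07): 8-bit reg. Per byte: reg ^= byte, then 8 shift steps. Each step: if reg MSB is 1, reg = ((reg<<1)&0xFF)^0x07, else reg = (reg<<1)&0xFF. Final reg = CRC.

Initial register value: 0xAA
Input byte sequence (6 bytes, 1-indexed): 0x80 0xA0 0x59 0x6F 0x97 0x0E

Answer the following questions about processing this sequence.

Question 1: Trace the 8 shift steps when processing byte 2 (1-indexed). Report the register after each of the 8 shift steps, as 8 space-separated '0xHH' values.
After byte 1 (0x80): reg=0xD6
Register before byte 2: 0xD6
After XOR with byte 0xA0: 0x76

Answer: 0xEC 0xDF 0xB9 0x75 0xEA 0xD3 0xA1 0x45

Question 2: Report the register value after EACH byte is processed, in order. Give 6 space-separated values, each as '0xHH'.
0xD6 0x45 0x54 0xA1 0x82 0xAD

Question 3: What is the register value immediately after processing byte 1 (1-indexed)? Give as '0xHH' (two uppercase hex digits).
Answer: 0xD6

Derivation:
After byte 1 (0x80): reg=0xD6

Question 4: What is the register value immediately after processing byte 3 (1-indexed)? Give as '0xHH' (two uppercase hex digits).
After byte 1 (0x80): reg=0xD6
After byte 2 (0xA0): reg=0x45
After byte 3 (0x59): reg=0x54

Answer: 0x54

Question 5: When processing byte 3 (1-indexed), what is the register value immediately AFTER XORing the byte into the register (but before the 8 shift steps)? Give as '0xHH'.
Register before byte 3: 0x45
Byte 3: 0x59
0x45 XOR 0x59 = 0x1C

Answer: 0x1C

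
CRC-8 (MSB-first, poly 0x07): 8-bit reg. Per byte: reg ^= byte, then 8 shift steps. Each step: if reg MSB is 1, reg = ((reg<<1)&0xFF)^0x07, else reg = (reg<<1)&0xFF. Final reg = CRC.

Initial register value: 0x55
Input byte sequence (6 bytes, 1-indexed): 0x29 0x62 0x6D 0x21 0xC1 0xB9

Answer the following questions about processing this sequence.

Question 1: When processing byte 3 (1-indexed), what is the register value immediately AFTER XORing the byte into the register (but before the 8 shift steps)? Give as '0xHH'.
Answer: 0x1A

Derivation:
Register before byte 3: 0x77
Byte 3: 0x6D
0x77 XOR 0x6D = 0x1A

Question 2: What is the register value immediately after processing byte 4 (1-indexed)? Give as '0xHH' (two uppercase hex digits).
After byte 1 (0x29): reg=0x73
After byte 2 (0x62): reg=0x77
After byte 3 (0x6D): reg=0x46
After byte 4 (0x21): reg=0x32

Answer: 0x32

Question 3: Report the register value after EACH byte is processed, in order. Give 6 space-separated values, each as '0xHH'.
0x73 0x77 0x46 0x32 0xD7 0x0D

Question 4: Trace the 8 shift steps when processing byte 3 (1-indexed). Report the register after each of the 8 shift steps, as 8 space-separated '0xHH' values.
Answer: 0x34 0x68 0xD0 0xA7 0x49 0x92 0x23 0x46

Derivation:
After byte 1 (0x29): reg=0x73
After byte 2 (0x62): reg=0x77
Register before byte 3: 0x77
After XOR with byte 0x6D: 0x1A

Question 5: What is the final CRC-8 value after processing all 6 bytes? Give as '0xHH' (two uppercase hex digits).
After byte 1 (0x29): reg=0x73
After byte 2 (0x62): reg=0x77
After byte 3 (0x6D): reg=0x46
After byte 4 (0x21): reg=0x32
After byte 5 (0xC1): reg=0xD7
After byte 6 (0xB9): reg=0x0D

Answer: 0x0D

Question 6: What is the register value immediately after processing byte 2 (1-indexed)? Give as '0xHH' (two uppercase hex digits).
After byte 1 (0x29): reg=0x73
After byte 2 (0x62): reg=0x77

Answer: 0x77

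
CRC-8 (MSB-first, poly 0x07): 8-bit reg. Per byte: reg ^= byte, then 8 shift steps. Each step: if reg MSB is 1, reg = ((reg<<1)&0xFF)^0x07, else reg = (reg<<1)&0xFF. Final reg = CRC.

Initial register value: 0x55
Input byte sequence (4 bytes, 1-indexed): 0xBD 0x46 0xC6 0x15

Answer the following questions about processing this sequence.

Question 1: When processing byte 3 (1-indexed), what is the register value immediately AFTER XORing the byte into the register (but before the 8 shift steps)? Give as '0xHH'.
Answer: 0xF8

Derivation:
Register before byte 3: 0x3E
Byte 3: 0xC6
0x3E XOR 0xC6 = 0xF8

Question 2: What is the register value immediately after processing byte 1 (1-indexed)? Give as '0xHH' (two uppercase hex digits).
After byte 1 (0xBD): reg=0x96

Answer: 0x96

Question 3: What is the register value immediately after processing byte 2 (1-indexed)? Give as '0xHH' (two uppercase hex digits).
Answer: 0x3E

Derivation:
After byte 1 (0xBD): reg=0x96
After byte 2 (0x46): reg=0x3E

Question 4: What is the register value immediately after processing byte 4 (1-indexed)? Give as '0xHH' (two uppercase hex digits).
Answer: 0xD7

Derivation:
After byte 1 (0xBD): reg=0x96
After byte 2 (0x46): reg=0x3E
After byte 3 (0xC6): reg=0xE6
After byte 4 (0x15): reg=0xD7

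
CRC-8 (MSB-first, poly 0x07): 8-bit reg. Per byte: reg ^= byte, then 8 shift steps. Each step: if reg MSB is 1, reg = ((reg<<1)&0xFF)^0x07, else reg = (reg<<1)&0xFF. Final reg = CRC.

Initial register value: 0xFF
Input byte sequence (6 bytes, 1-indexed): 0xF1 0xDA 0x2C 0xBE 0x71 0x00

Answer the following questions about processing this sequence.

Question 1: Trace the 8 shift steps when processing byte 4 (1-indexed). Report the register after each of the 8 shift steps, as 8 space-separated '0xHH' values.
After byte 1 (0xF1): reg=0x2A
After byte 2 (0xDA): reg=0xDE
After byte 3 (0x2C): reg=0xD0
Register before byte 4: 0xD0
After XOR with byte 0xBE: 0x6E

Answer: 0xDC 0xBF 0x79 0xF2 0xE3 0xC1 0x85 0x0D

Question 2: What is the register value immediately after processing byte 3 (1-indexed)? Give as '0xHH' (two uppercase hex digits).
After byte 1 (0xF1): reg=0x2A
After byte 2 (0xDA): reg=0xDE
After byte 3 (0x2C): reg=0xD0

Answer: 0xD0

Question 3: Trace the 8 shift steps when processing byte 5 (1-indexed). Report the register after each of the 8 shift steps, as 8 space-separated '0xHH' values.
After byte 1 (0xF1): reg=0x2A
After byte 2 (0xDA): reg=0xDE
After byte 3 (0x2C): reg=0xD0
After byte 4 (0xBE): reg=0x0D
Register before byte 5: 0x0D
After XOR with byte 0x71: 0x7C

Answer: 0xF8 0xF7 0xE9 0xD5 0xAD 0x5D 0xBA 0x73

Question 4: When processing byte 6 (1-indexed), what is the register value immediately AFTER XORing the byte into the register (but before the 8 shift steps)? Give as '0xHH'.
Register before byte 6: 0x73
Byte 6: 0x00
0x73 XOR 0x00 = 0x73

Answer: 0x73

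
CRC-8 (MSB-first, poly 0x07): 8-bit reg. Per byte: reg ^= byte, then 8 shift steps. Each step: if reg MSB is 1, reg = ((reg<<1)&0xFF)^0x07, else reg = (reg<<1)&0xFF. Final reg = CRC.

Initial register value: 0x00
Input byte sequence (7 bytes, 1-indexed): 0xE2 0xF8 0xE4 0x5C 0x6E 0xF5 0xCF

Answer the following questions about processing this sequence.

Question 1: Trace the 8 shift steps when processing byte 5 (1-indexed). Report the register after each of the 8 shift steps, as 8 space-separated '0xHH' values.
Answer: 0x39 0x72 0xE4 0xCF 0x99 0x35 0x6A 0xD4

Derivation:
After byte 1 (0xE2): reg=0xA0
After byte 2 (0xF8): reg=0x8F
After byte 3 (0xE4): reg=0x16
After byte 4 (0x5C): reg=0xF1
Register before byte 5: 0xF1
After XOR with byte 0x6E: 0x9F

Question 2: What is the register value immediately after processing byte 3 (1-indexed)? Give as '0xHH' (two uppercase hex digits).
After byte 1 (0xE2): reg=0xA0
After byte 2 (0xF8): reg=0x8F
After byte 3 (0xE4): reg=0x16

Answer: 0x16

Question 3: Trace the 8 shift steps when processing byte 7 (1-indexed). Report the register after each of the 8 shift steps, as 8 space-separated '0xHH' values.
Answer: 0x50 0xA0 0x47 0x8E 0x1B 0x36 0x6C 0xD8

Derivation:
After byte 1 (0xE2): reg=0xA0
After byte 2 (0xF8): reg=0x8F
After byte 3 (0xE4): reg=0x16
After byte 4 (0x5C): reg=0xF1
After byte 5 (0x6E): reg=0xD4
After byte 6 (0xF5): reg=0xE7
Register before byte 7: 0xE7
After XOR with byte 0xCF: 0x28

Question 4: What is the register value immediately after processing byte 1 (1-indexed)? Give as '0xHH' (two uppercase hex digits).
After byte 1 (0xE2): reg=0xA0

Answer: 0xA0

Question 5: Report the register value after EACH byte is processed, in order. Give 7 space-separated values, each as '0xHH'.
0xA0 0x8F 0x16 0xF1 0xD4 0xE7 0xD8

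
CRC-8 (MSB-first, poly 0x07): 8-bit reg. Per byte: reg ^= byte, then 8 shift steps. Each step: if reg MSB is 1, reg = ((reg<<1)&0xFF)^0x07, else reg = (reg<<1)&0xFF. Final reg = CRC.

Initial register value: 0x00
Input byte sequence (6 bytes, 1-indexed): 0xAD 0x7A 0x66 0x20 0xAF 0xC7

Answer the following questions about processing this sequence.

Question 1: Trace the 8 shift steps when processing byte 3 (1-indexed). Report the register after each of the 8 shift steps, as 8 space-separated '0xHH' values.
Answer: 0xEB 0xD1 0xA5 0x4D 0x9A 0x33 0x66 0xCC

Derivation:
After byte 1 (0xAD): reg=0x4A
After byte 2 (0x7A): reg=0x90
Register before byte 3: 0x90
After XOR with byte 0x66: 0xF6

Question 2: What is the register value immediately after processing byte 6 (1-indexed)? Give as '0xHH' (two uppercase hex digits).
After byte 1 (0xAD): reg=0x4A
After byte 2 (0x7A): reg=0x90
After byte 3 (0x66): reg=0xCC
After byte 4 (0x20): reg=0x8A
After byte 5 (0xAF): reg=0xFB
After byte 6 (0xC7): reg=0xB4

Answer: 0xB4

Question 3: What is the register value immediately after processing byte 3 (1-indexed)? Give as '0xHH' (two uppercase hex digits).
Answer: 0xCC

Derivation:
After byte 1 (0xAD): reg=0x4A
After byte 2 (0x7A): reg=0x90
After byte 3 (0x66): reg=0xCC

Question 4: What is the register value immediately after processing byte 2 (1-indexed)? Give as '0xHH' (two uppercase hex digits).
After byte 1 (0xAD): reg=0x4A
After byte 2 (0x7A): reg=0x90

Answer: 0x90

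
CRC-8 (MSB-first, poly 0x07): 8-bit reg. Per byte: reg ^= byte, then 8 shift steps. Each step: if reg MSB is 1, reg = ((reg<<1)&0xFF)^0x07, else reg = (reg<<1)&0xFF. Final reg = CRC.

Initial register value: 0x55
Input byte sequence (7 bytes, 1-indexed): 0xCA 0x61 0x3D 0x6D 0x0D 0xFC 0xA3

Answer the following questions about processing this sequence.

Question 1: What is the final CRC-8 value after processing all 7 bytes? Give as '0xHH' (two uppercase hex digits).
Answer: 0xD4

Derivation:
After byte 1 (0xCA): reg=0xD4
After byte 2 (0x61): reg=0x02
After byte 3 (0x3D): reg=0xBD
After byte 4 (0x6D): reg=0x3E
After byte 5 (0x0D): reg=0x99
After byte 6 (0xFC): reg=0x3C
After byte 7 (0xA3): reg=0xD4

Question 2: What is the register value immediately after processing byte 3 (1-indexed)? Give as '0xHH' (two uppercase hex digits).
After byte 1 (0xCA): reg=0xD4
After byte 2 (0x61): reg=0x02
After byte 3 (0x3D): reg=0xBD

Answer: 0xBD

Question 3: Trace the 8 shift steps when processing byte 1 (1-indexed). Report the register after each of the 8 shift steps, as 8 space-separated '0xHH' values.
Register before byte 1: 0x55
After XOR with byte 0xCA: 0x9F

Answer: 0x39 0x72 0xE4 0xCF 0x99 0x35 0x6A 0xD4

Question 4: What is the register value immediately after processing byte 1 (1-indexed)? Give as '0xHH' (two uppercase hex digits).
Answer: 0xD4

Derivation:
After byte 1 (0xCA): reg=0xD4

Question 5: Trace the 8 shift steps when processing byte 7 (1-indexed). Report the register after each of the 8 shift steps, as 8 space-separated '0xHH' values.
After byte 1 (0xCA): reg=0xD4
After byte 2 (0x61): reg=0x02
After byte 3 (0x3D): reg=0xBD
After byte 4 (0x6D): reg=0x3E
After byte 5 (0x0D): reg=0x99
After byte 6 (0xFC): reg=0x3C
Register before byte 7: 0x3C
After XOR with byte 0xA3: 0x9F

Answer: 0x39 0x72 0xE4 0xCF 0x99 0x35 0x6A 0xD4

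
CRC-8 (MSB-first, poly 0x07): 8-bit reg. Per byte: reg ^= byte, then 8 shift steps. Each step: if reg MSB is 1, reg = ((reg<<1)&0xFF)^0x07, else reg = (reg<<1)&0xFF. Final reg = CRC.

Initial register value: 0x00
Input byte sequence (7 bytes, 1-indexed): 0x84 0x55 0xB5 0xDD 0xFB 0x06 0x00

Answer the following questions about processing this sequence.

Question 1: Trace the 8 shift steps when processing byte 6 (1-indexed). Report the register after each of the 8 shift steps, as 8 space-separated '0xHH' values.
Answer: 0x74 0xE8 0xD7 0xA9 0x55 0xAA 0x53 0xA6

Derivation:
After byte 1 (0x84): reg=0x95
After byte 2 (0x55): reg=0x4E
After byte 3 (0xB5): reg=0xEF
After byte 4 (0xDD): reg=0x9E
After byte 5 (0xFB): reg=0x3C
Register before byte 6: 0x3C
After XOR with byte 0x06: 0x3A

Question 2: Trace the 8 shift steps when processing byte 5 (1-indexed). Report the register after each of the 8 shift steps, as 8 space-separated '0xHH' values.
After byte 1 (0x84): reg=0x95
After byte 2 (0x55): reg=0x4E
After byte 3 (0xB5): reg=0xEF
After byte 4 (0xDD): reg=0x9E
Register before byte 5: 0x9E
After XOR with byte 0xFB: 0x65

Answer: 0xCA 0x93 0x21 0x42 0x84 0x0F 0x1E 0x3C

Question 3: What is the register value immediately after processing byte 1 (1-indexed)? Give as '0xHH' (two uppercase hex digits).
After byte 1 (0x84): reg=0x95

Answer: 0x95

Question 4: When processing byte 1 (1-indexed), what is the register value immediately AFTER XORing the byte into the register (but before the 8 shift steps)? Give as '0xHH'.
Answer: 0x84

Derivation:
Register before byte 1: 0x00
Byte 1: 0x84
0x00 XOR 0x84 = 0x84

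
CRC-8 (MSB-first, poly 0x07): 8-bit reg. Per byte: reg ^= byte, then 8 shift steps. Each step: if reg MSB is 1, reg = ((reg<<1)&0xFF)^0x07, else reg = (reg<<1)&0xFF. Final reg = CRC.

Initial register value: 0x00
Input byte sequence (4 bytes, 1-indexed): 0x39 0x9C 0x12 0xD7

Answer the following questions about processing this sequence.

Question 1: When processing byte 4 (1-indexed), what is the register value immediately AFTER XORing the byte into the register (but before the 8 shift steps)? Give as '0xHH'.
Answer: 0x6F

Derivation:
Register before byte 4: 0xB8
Byte 4: 0xD7
0xB8 XOR 0xD7 = 0x6F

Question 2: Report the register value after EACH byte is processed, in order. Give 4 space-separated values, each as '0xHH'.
0xAF 0x99 0xB8 0x0A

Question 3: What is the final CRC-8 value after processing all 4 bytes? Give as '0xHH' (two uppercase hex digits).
After byte 1 (0x39): reg=0xAF
After byte 2 (0x9C): reg=0x99
After byte 3 (0x12): reg=0xB8
After byte 4 (0xD7): reg=0x0A

Answer: 0x0A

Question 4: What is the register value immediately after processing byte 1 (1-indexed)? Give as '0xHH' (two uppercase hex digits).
After byte 1 (0x39): reg=0xAF

Answer: 0xAF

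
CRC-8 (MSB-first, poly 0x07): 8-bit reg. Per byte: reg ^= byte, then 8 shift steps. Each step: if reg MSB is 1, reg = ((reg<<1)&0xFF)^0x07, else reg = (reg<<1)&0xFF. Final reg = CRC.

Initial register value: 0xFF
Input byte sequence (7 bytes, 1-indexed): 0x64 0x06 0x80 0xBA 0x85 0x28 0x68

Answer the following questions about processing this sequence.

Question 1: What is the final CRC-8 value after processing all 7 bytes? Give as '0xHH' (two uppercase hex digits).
After byte 1 (0x64): reg=0xC8
After byte 2 (0x06): reg=0x64
After byte 3 (0x80): reg=0xB2
After byte 4 (0xBA): reg=0x38
After byte 5 (0x85): reg=0x3A
After byte 6 (0x28): reg=0x7E
After byte 7 (0x68): reg=0x62

Answer: 0x62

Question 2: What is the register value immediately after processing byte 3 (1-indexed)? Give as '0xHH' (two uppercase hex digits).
Answer: 0xB2

Derivation:
After byte 1 (0x64): reg=0xC8
After byte 2 (0x06): reg=0x64
After byte 3 (0x80): reg=0xB2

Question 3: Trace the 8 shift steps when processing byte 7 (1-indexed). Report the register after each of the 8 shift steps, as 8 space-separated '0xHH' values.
Answer: 0x2C 0x58 0xB0 0x67 0xCE 0x9B 0x31 0x62

Derivation:
After byte 1 (0x64): reg=0xC8
After byte 2 (0x06): reg=0x64
After byte 3 (0x80): reg=0xB2
After byte 4 (0xBA): reg=0x38
After byte 5 (0x85): reg=0x3A
After byte 6 (0x28): reg=0x7E
Register before byte 7: 0x7E
After XOR with byte 0x68: 0x16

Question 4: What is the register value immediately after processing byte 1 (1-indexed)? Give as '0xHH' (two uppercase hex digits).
After byte 1 (0x64): reg=0xC8

Answer: 0xC8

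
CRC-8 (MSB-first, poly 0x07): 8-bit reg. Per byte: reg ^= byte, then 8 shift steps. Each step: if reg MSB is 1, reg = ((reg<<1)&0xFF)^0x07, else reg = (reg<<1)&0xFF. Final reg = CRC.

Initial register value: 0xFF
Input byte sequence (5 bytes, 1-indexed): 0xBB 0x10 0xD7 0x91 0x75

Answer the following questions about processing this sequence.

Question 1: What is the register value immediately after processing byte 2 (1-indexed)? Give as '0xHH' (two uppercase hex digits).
Answer: 0x7F

Derivation:
After byte 1 (0xBB): reg=0xDB
After byte 2 (0x10): reg=0x7F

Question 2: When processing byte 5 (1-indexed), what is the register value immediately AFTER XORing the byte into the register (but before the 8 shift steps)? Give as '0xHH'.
Register before byte 5: 0x4E
Byte 5: 0x75
0x4E XOR 0x75 = 0x3B

Answer: 0x3B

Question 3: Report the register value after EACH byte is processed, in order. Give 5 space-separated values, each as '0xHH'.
0xDB 0x7F 0x51 0x4E 0xA1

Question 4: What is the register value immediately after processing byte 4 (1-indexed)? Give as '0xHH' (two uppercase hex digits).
After byte 1 (0xBB): reg=0xDB
After byte 2 (0x10): reg=0x7F
After byte 3 (0xD7): reg=0x51
After byte 4 (0x91): reg=0x4E

Answer: 0x4E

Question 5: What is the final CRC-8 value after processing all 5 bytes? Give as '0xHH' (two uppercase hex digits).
Answer: 0xA1

Derivation:
After byte 1 (0xBB): reg=0xDB
After byte 2 (0x10): reg=0x7F
After byte 3 (0xD7): reg=0x51
After byte 4 (0x91): reg=0x4E
After byte 5 (0x75): reg=0xA1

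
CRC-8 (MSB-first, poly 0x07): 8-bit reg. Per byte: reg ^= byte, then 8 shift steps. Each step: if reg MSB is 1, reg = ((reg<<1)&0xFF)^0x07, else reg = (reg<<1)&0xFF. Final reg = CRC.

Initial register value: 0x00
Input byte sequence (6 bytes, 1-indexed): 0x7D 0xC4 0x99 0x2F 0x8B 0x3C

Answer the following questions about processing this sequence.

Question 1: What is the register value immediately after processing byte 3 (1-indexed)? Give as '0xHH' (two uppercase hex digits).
After byte 1 (0x7D): reg=0x74
After byte 2 (0xC4): reg=0x19
After byte 3 (0x99): reg=0x89

Answer: 0x89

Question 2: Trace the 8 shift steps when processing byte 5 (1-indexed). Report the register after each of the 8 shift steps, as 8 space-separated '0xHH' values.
After byte 1 (0x7D): reg=0x74
After byte 2 (0xC4): reg=0x19
After byte 3 (0x99): reg=0x89
After byte 4 (0x2F): reg=0x7B
Register before byte 5: 0x7B
After XOR with byte 0x8B: 0xF0

Answer: 0xE7 0xC9 0x95 0x2D 0x5A 0xB4 0x6F 0xDE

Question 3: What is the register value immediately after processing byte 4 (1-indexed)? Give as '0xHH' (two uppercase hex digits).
After byte 1 (0x7D): reg=0x74
After byte 2 (0xC4): reg=0x19
After byte 3 (0x99): reg=0x89
After byte 4 (0x2F): reg=0x7B

Answer: 0x7B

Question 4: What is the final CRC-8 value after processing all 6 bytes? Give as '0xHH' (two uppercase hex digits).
After byte 1 (0x7D): reg=0x74
After byte 2 (0xC4): reg=0x19
After byte 3 (0x99): reg=0x89
After byte 4 (0x2F): reg=0x7B
After byte 5 (0x8B): reg=0xDE
After byte 6 (0x3C): reg=0xA0

Answer: 0xA0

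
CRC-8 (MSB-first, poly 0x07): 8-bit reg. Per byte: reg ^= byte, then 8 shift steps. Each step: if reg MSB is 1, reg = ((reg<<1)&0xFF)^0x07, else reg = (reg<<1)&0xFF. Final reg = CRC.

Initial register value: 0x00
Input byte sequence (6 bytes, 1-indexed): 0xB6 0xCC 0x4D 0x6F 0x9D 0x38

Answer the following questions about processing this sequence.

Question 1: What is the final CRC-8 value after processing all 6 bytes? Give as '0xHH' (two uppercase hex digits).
After byte 1 (0xB6): reg=0x0B
After byte 2 (0xCC): reg=0x5B
After byte 3 (0x4D): reg=0x62
After byte 4 (0x6F): reg=0x23
After byte 5 (0x9D): reg=0x33
After byte 6 (0x38): reg=0x31

Answer: 0x31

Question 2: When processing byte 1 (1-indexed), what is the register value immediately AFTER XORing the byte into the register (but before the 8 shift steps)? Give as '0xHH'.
Answer: 0xB6

Derivation:
Register before byte 1: 0x00
Byte 1: 0xB6
0x00 XOR 0xB6 = 0xB6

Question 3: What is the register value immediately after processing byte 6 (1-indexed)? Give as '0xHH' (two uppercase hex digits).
After byte 1 (0xB6): reg=0x0B
After byte 2 (0xCC): reg=0x5B
After byte 3 (0x4D): reg=0x62
After byte 4 (0x6F): reg=0x23
After byte 5 (0x9D): reg=0x33
After byte 6 (0x38): reg=0x31

Answer: 0x31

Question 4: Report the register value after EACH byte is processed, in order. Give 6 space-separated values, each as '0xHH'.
0x0B 0x5B 0x62 0x23 0x33 0x31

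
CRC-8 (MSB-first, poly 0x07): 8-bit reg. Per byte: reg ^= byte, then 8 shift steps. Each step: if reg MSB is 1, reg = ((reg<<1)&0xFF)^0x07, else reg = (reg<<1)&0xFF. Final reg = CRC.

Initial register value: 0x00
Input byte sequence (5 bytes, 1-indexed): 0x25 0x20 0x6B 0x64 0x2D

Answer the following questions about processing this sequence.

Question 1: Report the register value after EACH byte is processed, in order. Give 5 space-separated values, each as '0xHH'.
0xFB 0x0F 0x3B 0x9A 0x0C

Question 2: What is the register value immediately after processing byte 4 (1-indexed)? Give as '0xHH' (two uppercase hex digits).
After byte 1 (0x25): reg=0xFB
After byte 2 (0x20): reg=0x0F
After byte 3 (0x6B): reg=0x3B
After byte 4 (0x64): reg=0x9A

Answer: 0x9A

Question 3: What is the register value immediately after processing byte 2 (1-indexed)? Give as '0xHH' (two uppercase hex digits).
After byte 1 (0x25): reg=0xFB
After byte 2 (0x20): reg=0x0F

Answer: 0x0F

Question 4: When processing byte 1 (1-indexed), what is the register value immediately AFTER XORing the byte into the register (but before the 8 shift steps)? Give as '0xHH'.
Register before byte 1: 0x00
Byte 1: 0x25
0x00 XOR 0x25 = 0x25

Answer: 0x25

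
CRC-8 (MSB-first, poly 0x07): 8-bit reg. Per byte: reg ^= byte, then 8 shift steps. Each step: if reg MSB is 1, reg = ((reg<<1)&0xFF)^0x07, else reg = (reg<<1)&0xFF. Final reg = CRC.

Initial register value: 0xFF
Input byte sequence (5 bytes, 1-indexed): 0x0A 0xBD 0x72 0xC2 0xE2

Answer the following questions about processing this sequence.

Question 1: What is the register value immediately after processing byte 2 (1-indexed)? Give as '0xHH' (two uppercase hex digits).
Answer: 0x6F

Derivation:
After byte 1 (0x0A): reg=0xC5
After byte 2 (0xBD): reg=0x6F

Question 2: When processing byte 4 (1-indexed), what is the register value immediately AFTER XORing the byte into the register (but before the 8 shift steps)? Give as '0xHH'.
Answer: 0x91

Derivation:
Register before byte 4: 0x53
Byte 4: 0xC2
0x53 XOR 0xC2 = 0x91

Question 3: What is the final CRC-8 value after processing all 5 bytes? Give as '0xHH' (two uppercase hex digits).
Answer: 0x54

Derivation:
After byte 1 (0x0A): reg=0xC5
After byte 2 (0xBD): reg=0x6F
After byte 3 (0x72): reg=0x53
After byte 4 (0xC2): reg=0xFE
After byte 5 (0xE2): reg=0x54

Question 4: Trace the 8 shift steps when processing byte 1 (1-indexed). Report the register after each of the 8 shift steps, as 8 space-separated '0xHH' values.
Answer: 0xED 0xDD 0xBD 0x7D 0xFA 0xF3 0xE1 0xC5

Derivation:
Register before byte 1: 0xFF
After XOR with byte 0x0A: 0xF5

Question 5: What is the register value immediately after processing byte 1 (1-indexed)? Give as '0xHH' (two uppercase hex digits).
After byte 1 (0x0A): reg=0xC5

Answer: 0xC5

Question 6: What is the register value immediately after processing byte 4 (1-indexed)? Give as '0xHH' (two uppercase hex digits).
Answer: 0xFE

Derivation:
After byte 1 (0x0A): reg=0xC5
After byte 2 (0xBD): reg=0x6F
After byte 3 (0x72): reg=0x53
After byte 4 (0xC2): reg=0xFE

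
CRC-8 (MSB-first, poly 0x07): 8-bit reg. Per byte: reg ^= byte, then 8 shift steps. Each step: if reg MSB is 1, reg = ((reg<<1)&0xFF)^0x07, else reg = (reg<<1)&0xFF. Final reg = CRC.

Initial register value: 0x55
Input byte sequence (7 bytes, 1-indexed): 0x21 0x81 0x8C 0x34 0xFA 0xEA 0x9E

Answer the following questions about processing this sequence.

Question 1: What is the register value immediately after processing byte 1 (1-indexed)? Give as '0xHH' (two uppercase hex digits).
Answer: 0x4B

Derivation:
After byte 1 (0x21): reg=0x4B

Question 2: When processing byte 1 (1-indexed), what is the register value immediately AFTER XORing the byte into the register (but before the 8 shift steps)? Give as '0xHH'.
Answer: 0x74

Derivation:
Register before byte 1: 0x55
Byte 1: 0x21
0x55 XOR 0x21 = 0x74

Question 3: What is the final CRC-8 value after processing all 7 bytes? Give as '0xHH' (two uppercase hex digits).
Answer: 0x8E

Derivation:
After byte 1 (0x21): reg=0x4B
After byte 2 (0x81): reg=0x78
After byte 3 (0x8C): reg=0xC2
After byte 4 (0x34): reg=0xCC
After byte 5 (0xFA): reg=0x82
After byte 6 (0xEA): reg=0x1F
After byte 7 (0x9E): reg=0x8E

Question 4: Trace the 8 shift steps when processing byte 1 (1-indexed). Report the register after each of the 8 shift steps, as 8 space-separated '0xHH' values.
Register before byte 1: 0x55
After XOR with byte 0x21: 0x74

Answer: 0xE8 0xD7 0xA9 0x55 0xAA 0x53 0xA6 0x4B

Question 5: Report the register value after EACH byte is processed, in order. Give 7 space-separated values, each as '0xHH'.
0x4B 0x78 0xC2 0xCC 0x82 0x1F 0x8E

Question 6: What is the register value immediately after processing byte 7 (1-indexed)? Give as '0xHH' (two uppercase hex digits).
After byte 1 (0x21): reg=0x4B
After byte 2 (0x81): reg=0x78
After byte 3 (0x8C): reg=0xC2
After byte 4 (0x34): reg=0xCC
After byte 5 (0xFA): reg=0x82
After byte 6 (0xEA): reg=0x1F
After byte 7 (0x9E): reg=0x8E

Answer: 0x8E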